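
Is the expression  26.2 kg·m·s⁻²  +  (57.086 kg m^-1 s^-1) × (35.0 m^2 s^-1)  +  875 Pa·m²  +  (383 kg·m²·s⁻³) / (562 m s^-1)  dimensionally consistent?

Yes

In SI base units:
  26.2 kg·m·s⁻²:  kg·m·s⁻²
  (57.086 kg m^-1 s^-1) × (35.0 m^2 s^-1):  [kg·m⁻¹·s⁻¹] · [m²·s⁻¹] = kg·m·s⁻²
  875 Pa·m²:  Pa·m² = N·m⁻²·m² = kg·m·s⁻²
  (383 kg·m²·s⁻³) / (562 m s^-1):  [kg·m²·s⁻³] / [m·s⁻¹] = kg·m·s⁻²
Every term reduces to kg·m·s⁻².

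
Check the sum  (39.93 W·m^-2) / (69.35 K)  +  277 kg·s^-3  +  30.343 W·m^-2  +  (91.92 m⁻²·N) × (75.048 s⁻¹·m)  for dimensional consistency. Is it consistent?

In SI base units:
  (39.93 W·m^-2) / (69.35 K):  [kg·s⁻³] / [K] = kg·s⁻³·K⁻¹
  277 kg·s^-3:  kg·s⁻³
  30.343 W·m^-2:  W·m⁻² = J·s⁻¹·m⁻² = kg·s⁻³
  (91.92 m⁻²·N) × (75.048 s⁻¹·m):  [kg·m⁻¹·s⁻²] · [m·s⁻¹] = kg·s⁻³
The terms do not share a single dimension (kg·s⁻³ vs kg·s⁻³·K⁻¹).

No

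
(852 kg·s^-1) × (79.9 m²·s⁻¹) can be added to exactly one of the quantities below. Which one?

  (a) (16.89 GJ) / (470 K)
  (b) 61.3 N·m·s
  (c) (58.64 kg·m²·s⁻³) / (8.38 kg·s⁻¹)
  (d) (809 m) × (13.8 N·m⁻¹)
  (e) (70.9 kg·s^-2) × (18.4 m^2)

Reference: [kg·s⁻¹] · [m²·s⁻¹] = kg·m²·s⁻².
Each option:
  (a) [kg·m²·s⁻²] / [K] = kg·m²·s⁻²·K⁻¹
  (b) N·m·s = kg·m·s⁻²·m·s = kg·m²·s⁻¹
  (c) [kg·m²·s⁻³] / [kg·s⁻¹] = m²·s⁻²
  (d) [m] · [kg·s⁻²] = kg·m·s⁻²
  (e) [kg·s⁻²] · [m²] = kg·m²·s⁻²  ← same
Only (e) matches kg·m²·s⁻².

(e)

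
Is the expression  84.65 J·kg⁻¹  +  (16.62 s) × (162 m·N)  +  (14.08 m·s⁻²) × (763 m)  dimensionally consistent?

No

Reduce each to base SI dimensions:
  84.65 J·kg⁻¹:  J·kg⁻¹ = N·m·kg⁻¹ = m²·s⁻²
  (16.62 s) × (162 m·N):  [s] · [kg·m²·s⁻²] = kg·m²·s⁻¹
  (14.08 m·s⁻²) × (763 m):  [m·s⁻²] · [m] = m²·s⁻²
The terms do not share a single dimension (kg·m²·s⁻¹ vs m²·s⁻²).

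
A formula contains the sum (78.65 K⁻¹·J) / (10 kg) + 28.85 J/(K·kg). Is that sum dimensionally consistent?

Yes

Reduce each to base SI dimensions:
  (78.65 K⁻¹·J) / (10 kg):  [kg·m²·s⁻²·K⁻¹] / [kg] = m²·s⁻²·K⁻¹
  28.85 J/(K·kg):  J·kg⁻¹·K⁻¹ = N·m·kg⁻¹·K⁻¹ = m²·s⁻²·K⁻¹
Both are m²·s⁻²·K⁻¹, so they have the same dimensions and can be added.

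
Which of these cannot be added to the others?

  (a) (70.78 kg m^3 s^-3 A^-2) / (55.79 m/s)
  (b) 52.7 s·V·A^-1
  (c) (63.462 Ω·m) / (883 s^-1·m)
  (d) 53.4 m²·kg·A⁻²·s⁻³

(d)

Expand each in SI base units:
  (a) [kg·m³·s⁻³·A⁻²] / [m·s⁻¹] = kg·m²·s⁻²·A⁻²
  (b) V·s·A⁻¹ = J·C⁻¹·s·A⁻¹ = kg·m²·s⁻²·A⁻²
  (c) [kg·m³·s⁻³·A⁻²] / [m·s⁻¹] = kg·m²·s⁻²·A⁻²
  (d) kg·m²·s⁻³·A⁻²
All reduce to kg·m²·s⁻²·A⁻² except (d), which is kg·m²·s⁻³·A⁻².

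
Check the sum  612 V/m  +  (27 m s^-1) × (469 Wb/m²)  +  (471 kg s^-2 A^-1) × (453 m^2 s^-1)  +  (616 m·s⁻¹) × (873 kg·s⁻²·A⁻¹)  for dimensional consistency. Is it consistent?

No

In SI base units:
  612 V/m:  V·m⁻¹ = J·C⁻¹·m⁻¹ = kg·m·s⁻³·A⁻¹
  (27 m s^-1) × (469 Wb/m²):  [m·s⁻¹] · [kg·s⁻²·A⁻¹] = kg·m·s⁻³·A⁻¹
  (471 kg s^-2 A^-1) × (453 m^2 s^-1):  [kg·s⁻²·A⁻¹] · [m²·s⁻¹] = kg·m²·s⁻³·A⁻¹
  (616 m·s⁻¹) × (873 kg·s⁻²·A⁻¹):  [m·s⁻¹] · [kg·s⁻²·A⁻¹] = kg·m·s⁻³·A⁻¹
The terms do not share a single dimension (kg·m²·s⁻³·A⁻¹ vs kg·m·s⁻³·A⁻¹).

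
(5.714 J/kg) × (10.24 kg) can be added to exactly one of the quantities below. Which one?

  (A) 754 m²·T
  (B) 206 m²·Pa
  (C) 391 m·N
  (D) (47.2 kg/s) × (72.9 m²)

(C)

Reference: [m²·s⁻²] · [kg] = kg·m²·s⁻².
Each option:
  (A) T·m² = Wb·m⁻²·m² = kg·m²·s⁻²·A⁻¹
  (B) Pa·m² = N·m⁻²·m² = kg·m·s⁻²
  (C) N·m = kg·m·s⁻²·m = kg·m²·s⁻²  ← same
  (D) [kg·s⁻¹] · [m²] = kg·m²·s⁻¹
Only (C) matches kg·m²·s⁻².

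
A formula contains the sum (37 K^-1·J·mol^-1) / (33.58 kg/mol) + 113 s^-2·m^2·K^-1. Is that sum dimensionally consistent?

Expand each in SI base units:
  (37 K^-1·J·mol^-1) / (33.58 kg/mol):  [kg·m²·s⁻²·K⁻¹·mol⁻¹] / [kg·mol⁻¹] = m²·s⁻²·K⁻¹
  113 s^-2·m^2·K^-1:  m²·s⁻²·K⁻¹
Both are m²·s⁻²·K⁻¹, so they have the same dimensions and can be added.

Yes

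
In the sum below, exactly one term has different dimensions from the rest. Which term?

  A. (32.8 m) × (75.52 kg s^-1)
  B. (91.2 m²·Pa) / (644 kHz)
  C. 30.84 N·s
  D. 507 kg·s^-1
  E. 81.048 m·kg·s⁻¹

D.

In SI base units:
  A. [m] · [kg·s⁻¹] = kg·m·s⁻¹
  B. [kg·m·s⁻²] / [s⁻¹] = kg·m·s⁻¹
  C. N·s = kg·m·s⁻²·s = kg·m·s⁻¹
  D. kg·s⁻¹
  E. kg·m·s⁻¹
All reduce to kg·m·s⁻¹ except D., which is kg·s⁻¹.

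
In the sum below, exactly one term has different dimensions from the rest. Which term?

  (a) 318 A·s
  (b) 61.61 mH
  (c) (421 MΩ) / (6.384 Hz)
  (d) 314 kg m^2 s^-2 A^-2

Dimensions:
  (a) A·s = s·A
  (b) H = V·s·A⁻¹ = kg·m²·s⁻²·A⁻²
  (c) [kg·m²·s⁻³·A⁻²] / [s⁻¹] = kg·m²·s⁻²·A⁻²
  (d) kg·m²·s⁻²·A⁻²
All reduce to kg·m²·s⁻²·A⁻² except (a), which is s·A.

(a)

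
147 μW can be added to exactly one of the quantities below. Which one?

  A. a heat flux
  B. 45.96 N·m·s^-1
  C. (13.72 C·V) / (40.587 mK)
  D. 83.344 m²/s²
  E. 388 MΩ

Reference: W = J·s⁻¹ = kg·m²·s⁻³.
Each option:
  A. [heat flux] = kg·s⁻³
  B. N·m·s⁻¹ = kg·m·s⁻²·m·s⁻¹ = kg·m²·s⁻³  ← same
  C. [kg·m²·s⁻²] / [K] = kg·m²·s⁻²·K⁻¹
  D. m²·s⁻²
  E. Ω = V·A⁻¹ = kg·m²·s⁻³·A⁻²
Only B. matches kg·m²·s⁻³.

B.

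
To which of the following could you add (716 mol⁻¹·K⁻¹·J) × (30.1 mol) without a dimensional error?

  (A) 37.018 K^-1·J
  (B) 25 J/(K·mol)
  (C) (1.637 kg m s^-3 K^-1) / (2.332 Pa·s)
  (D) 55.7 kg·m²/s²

(A)

Reference: [kg·m²·s⁻²·K⁻¹·mol⁻¹] · [mol] = kg·m²·s⁻²·K⁻¹.
Each option:
  (A) J·K⁻¹ = N·m·K⁻¹ = kg·m²·s⁻²·K⁻¹  ← same
  (B) J·mol⁻¹·K⁻¹ = N·m·mol⁻¹·K⁻¹ = kg·m²·s⁻²·K⁻¹·mol⁻¹
  (C) [kg·m·s⁻³·K⁻¹] / [kg·m⁻¹·s⁻¹] = m²·s⁻²·K⁻¹
  (D) kg·m²·s⁻²
Only (A) matches kg·m²·s⁻²·K⁻¹.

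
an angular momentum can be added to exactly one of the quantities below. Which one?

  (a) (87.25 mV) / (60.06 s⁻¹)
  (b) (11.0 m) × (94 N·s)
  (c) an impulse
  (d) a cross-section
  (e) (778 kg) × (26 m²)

Reference: [angular momentum] = kg·m²·s⁻¹.
Each option:
  (a) [kg·m²·s⁻³·A⁻¹] / [s⁻¹] = kg·m²·s⁻²·A⁻¹
  (b) [m] · [kg·m·s⁻¹] = kg·m²·s⁻¹  ← same
  (c) [impulse] = kg·m·s⁻¹
  (d) [cross-section] = m²
  (e) [kg] · [m²] = kg·m²
Only (b) matches kg·m²·s⁻¹.

(b)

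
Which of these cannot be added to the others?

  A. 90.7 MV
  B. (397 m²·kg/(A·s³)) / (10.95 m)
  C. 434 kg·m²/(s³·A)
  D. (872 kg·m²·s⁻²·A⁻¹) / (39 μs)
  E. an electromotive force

B.

In SI base units:
  A. V = J·C⁻¹ = kg·m²·s⁻³·A⁻¹
  B. [kg·m²·s⁻³·A⁻¹] / [m] = kg·m·s⁻³·A⁻¹
  C. kg·m²·s⁻³·A⁻¹
  D. [kg·m²·s⁻²·A⁻¹] / [s] = kg·m²·s⁻³·A⁻¹
  E. [electromotive force] = kg·m²·s⁻³·A⁻¹
All reduce to kg·m²·s⁻³·A⁻¹ except B., which is kg·m·s⁻³·A⁻¹.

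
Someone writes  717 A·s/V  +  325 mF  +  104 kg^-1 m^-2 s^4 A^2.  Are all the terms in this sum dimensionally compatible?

In SI base units:
  717 A·s/V:  A·s·V⁻¹ = A·s·(J·C⁻¹)⁻¹ = kg⁻¹·m⁻²·s⁴·A²
  325 mF:  F = C·V⁻¹ = kg⁻¹·m⁻²·s⁴·A²
  104 kg^-1 m^-2 s^4 A^2:  kg⁻¹·m⁻²·s⁴·A²
Every term reduces to kg⁻¹·m⁻²·s⁴·A².

Yes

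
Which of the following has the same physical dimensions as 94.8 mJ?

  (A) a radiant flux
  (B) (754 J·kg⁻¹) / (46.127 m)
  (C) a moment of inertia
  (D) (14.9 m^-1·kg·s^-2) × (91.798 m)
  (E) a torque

Reference: J = N·m = kg·m²·s⁻².
Each option:
  (A) [radiant flux] = kg·m²·s⁻³
  (B) [m²·s⁻²] / [m] = m·s⁻²
  (C) [moment of inertia] = kg·m²
  (D) [kg·m⁻¹·s⁻²] · [m] = kg·s⁻²
  (E) [torque] = kg·m²·s⁻²  ← same
Only (E) matches kg·m²·s⁻².

(E)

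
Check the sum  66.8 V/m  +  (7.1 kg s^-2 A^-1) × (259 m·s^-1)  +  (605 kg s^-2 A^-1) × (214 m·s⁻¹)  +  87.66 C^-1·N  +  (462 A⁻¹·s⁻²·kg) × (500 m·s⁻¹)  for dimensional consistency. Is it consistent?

In SI base units:
  66.8 V/m:  V·m⁻¹ = J·C⁻¹·m⁻¹ = kg·m·s⁻³·A⁻¹
  (7.1 kg s^-2 A^-1) × (259 m·s^-1):  [kg·s⁻²·A⁻¹] · [m·s⁻¹] = kg·m·s⁻³·A⁻¹
  (605 kg s^-2 A^-1) × (214 m·s⁻¹):  [kg·s⁻²·A⁻¹] · [m·s⁻¹] = kg·m·s⁻³·A⁻¹
  87.66 C^-1·N:  N·C⁻¹ = kg·m·s⁻²·(s·A)⁻¹ = kg·m·s⁻³·A⁻¹
  (462 A⁻¹·s⁻²·kg) × (500 m·s⁻¹):  [kg·s⁻²·A⁻¹] · [m·s⁻¹] = kg·m·s⁻³·A⁻¹
Every term reduces to kg·m·s⁻³·A⁻¹.

Yes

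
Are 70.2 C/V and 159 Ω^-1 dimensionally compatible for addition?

No

Expand each in SI base units:
  70.2 C/V:  C·V⁻¹ = s·A·(J·C⁻¹)⁻¹ = kg⁻¹·m⁻²·s⁴·A²
  159 Ω^-1:  Ω⁻¹ = (V·A⁻¹)⁻¹ = kg⁻¹·m⁻²·s³·A²
kg⁻¹·m⁻²·s⁴·A² ≠ kg⁻¹·m⁻²·s³·A², so they cannot be added.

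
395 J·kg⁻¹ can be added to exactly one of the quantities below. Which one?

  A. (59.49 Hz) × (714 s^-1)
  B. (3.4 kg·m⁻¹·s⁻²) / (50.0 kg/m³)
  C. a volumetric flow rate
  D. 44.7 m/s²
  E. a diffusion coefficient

B.

Reference: J·kg⁻¹ = N·m·kg⁻¹ = m²·s⁻².
Each option:
  A. [s⁻¹] · [s⁻¹] = s⁻²
  B. [kg·m⁻¹·s⁻²] / [kg·m⁻³] = m²·s⁻²  ← same
  C. [volumetric flow rate] = m³·s⁻¹
  D. m·s⁻²
  E. [diffusion coefficient] = m²·s⁻¹
Only B. matches m²·s⁻².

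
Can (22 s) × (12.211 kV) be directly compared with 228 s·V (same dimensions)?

In SI base units:
  (22 s) × (12.211 kV):  [s] · [kg·m²·s⁻³·A⁻¹] = kg·m²·s⁻²·A⁻¹
  228 s·V:  V·s = J·C⁻¹·s = kg·m²·s⁻²·A⁻¹
Both are kg·m²·s⁻²·A⁻¹, so they have the same dimensions and can be added.

Yes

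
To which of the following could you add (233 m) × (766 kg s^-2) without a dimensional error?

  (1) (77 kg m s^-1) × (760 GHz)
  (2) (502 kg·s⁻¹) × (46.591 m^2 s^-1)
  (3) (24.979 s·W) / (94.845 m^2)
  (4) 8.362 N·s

Reference: [m] · [kg·s⁻²] = kg·m·s⁻².
Each option:
  (1) [kg·m·s⁻¹] · [s⁻¹] = kg·m·s⁻²  ← same
  (2) [kg·s⁻¹] · [m²·s⁻¹] = kg·m²·s⁻²
  (3) [kg·m²·s⁻²] / [m²] = kg·s⁻²
  (4) N·s = kg·m·s⁻²·s = kg·m·s⁻¹
Only (1) matches kg·m·s⁻².

(1)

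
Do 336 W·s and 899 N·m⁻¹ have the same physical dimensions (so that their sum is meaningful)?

Reduce each to base SI dimensions:
  336 W·s:  W·s = J·s⁻¹·s = kg·m²·s⁻²
  899 N·m⁻¹:  N·m⁻¹ = kg·m·s⁻²·m⁻¹ = kg·s⁻²
kg·m²·s⁻² ≠ kg·s⁻², so they cannot be added.

No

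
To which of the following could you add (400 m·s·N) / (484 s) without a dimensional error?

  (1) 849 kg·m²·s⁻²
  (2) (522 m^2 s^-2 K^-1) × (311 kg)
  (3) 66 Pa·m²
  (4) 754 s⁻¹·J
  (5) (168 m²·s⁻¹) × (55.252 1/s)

(1)

Reference: [kg·m²·s⁻¹] / [s] = kg·m²·s⁻².
Each option:
  (1) kg·m²·s⁻²  ← same
  (2) [m²·s⁻²·K⁻¹] · [kg] = kg·m²·s⁻²·K⁻¹
  (3) Pa·m² = N·m⁻²·m² = kg·m·s⁻²
  (4) J·s⁻¹ = N·m·s⁻¹ = kg·m²·s⁻³
  (5) [m²·s⁻¹] · [s⁻¹] = m²·s⁻²
Only (1) matches kg·m²·s⁻².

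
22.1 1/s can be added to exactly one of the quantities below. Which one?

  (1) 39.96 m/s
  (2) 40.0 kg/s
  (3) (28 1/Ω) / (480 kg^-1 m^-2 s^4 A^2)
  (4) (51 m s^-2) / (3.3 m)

(3)

Reference: s⁻¹.
Each option:
  (1) m·s⁻¹
  (2) kg·s⁻¹
  (3) [kg⁻¹·m⁻²·s³·A²] / [kg⁻¹·m⁻²·s⁴·A²] = s⁻¹  ← same
  (4) [m·s⁻²] / [m] = s⁻²
Only (3) matches s⁻¹.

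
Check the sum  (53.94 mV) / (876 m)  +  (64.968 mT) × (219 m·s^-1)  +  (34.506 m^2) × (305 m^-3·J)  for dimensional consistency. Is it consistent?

In SI base units:
  (53.94 mV) / (876 m):  [kg·m²·s⁻³·A⁻¹] / [m] = kg·m·s⁻³·A⁻¹
  (64.968 mT) × (219 m·s^-1):  [kg·s⁻²·A⁻¹] · [m·s⁻¹] = kg·m·s⁻³·A⁻¹
  (34.506 m^2) × (305 m^-3·J):  [m²] · [kg·m⁻¹·s⁻²] = kg·m·s⁻²
The terms do not share a single dimension (kg·m·s⁻² vs kg·m·s⁻³·A⁻¹).

No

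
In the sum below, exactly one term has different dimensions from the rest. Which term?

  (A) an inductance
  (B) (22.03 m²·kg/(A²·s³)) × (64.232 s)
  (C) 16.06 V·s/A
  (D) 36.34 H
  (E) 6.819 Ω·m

Work out the base dimensions of each:
  (A) [inductance] = kg·m²·s⁻²·A⁻²
  (B) [kg·m²·s⁻³·A⁻²] · [s] = kg·m²·s⁻²·A⁻²
  (C) V·s·A⁻¹ = J·C⁻¹·s·A⁻¹ = kg·m²·s⁻²·A⁻²
  (D) H = V·s·A⁻¹ = kg·m²·s⁻²·A⁻²
  (E) Ω·m = V·A⁻¹·m = kg·m³·s⁻³·A⁻²
All reduce to kg·m²·s⁻²·A⁻² except (E), which is kg·m³·s⁻³·A⁻².

(E)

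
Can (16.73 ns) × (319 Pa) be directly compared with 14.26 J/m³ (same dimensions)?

In SI base units:
  (16.73 ns) × (319 Pa):  [s] · [kg·m⁻¹·s⁻²] = kg·m⁻¹·s⁻¹
  14.26 J/m³:  J·m⁻³ = N·m·m⁻³ = kg·m⁻¹·s⁻²
kg·m⁻¹·s⁻¹ ≠ kg·m⁻¹·s⁻², so they cannot be added.

No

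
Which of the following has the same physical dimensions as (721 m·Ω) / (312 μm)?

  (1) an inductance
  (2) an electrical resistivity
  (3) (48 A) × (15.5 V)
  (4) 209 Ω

Reference: [kg·m³·s⁻³·A⁻²] / [m] = kg·m²·s⁻³·A⁻².
Each option:
  (1) [inductance] = kg·m²·s⁻²·A⁻²
  (2) [electrical resistivity] = kg·m³·s⁻³·A⁻²
  (3) [A] · [kg·m²·s⁻³·A⁻¹] = kg·m²·s⁻³
  (4) Ω = V·A⁻¹ = kg·m²·s⁻³·A⁻²  ← same
Only (4) matches kg·m²·s⁻³·A⁻².

(4)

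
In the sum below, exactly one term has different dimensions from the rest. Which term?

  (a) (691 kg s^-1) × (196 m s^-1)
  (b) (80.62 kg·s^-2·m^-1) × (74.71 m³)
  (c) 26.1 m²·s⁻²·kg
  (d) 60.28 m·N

Work out the base dimensions of each:
  (a) [kg·s⁻¹] · [m·s⁻¹] = kg·m·s⁻²
  (b) [kg·m⁻¹·s⁻²] · [m³] = kg·m²·s⁻²
  (c) kg·m²·s⁻²
  (d) N·m = kg·m·s⁻²·m = kg·m²·s⁻²
All reduce to kg·m²·s⁻² except (a), which is kg·m·s⁻².

(a)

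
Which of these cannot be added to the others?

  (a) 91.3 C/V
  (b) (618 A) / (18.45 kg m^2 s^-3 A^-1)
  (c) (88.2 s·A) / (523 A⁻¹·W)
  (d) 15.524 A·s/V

Dimensions:
  (a) C·V⁻¹ = s·A·(J·C⁻¹)⁻¹ = kg⁻¹·m⁻²·s⁴·A²
  (b) [A] / [kg·m²·s⁻³·A⁻¹] = kg⁻¹·m⁻²·s³·A²
  (c) [s·A] / [kg·m²·s⁻³·A⁻¹] = kg⁻¹·m⁻²·s⁴·A²
  (d) A·s·V⁻¹ = A·s·(J·C⁻¹)⁻¹ = kg⁻¹·m⁻²·s⁴·A²
All reduce to kg⁻¹·m⁻²·s⁴·A² except (b), which is kg⁻¹·m⁻²·s³·A².

(b)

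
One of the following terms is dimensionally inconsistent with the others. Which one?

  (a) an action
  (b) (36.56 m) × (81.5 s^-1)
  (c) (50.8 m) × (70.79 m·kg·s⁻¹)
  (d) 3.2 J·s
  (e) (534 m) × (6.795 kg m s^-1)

(b)

Reduce each to base SI dimensions:
  (a) [action] = kg·m²·s⁻¹
  (b) [m] · [s⁻¹] = m·s⁻¹
  (c) [m] · [kg·m·s⁻¹] = kg·m²·s⁻¹
  (d) J·s = N·m·s = kg·m²·s⁻¹
  (e) [m] · [kg·m·s⁻¹] = kg·m²·s⁻¹
All reduce to kg·m²·s⁻¹ except (b), which is m·s⁻¹.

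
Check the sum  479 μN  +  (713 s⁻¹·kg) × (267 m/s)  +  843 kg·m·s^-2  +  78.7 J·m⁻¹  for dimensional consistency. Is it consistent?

Yes

Work out the base dimensions of each:
  479 μN:  N = kg·m·s⁻²
  (713 s⁻¹·kg) × (267 m/s):  [kg·s⁻¹] · [m·s⁻¹] = kg·m·s⁻²
  843 kg·m·s^-2:  kg·m·s⁻²
  78.7 J·m⁻¹:  J·m⁻¹ = N·m·m⁻¹ = kg·m·s⁻²
Every term reduces to kg·m·s⁻².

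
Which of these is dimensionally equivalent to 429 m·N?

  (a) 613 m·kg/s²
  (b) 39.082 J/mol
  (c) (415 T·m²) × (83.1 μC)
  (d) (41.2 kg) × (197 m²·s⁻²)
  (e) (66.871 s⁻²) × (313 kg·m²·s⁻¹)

Reference: N·m = kg·m·s⁻²·m = kg·m²·s⁻².
Each option:
  (a) kg·m·s⁻²
  (b) J·mol⁻¹ = N·m·mol⁻¹ = kg·m²·s⁻²·mol⁻¹
  (c) [kg·m²·s⁻²·A⁻¹] · [s·A] = kg·m²·s⁻¹
  (d) [kg] · [m²·s⁻²] = kg·m²·s⁻²  ← same
  (e) [s⁻²] · [kg·m²·s⁻¹] = kg·m²·s⁻³
Only (d) matches kg·m²·s⁻².

(d)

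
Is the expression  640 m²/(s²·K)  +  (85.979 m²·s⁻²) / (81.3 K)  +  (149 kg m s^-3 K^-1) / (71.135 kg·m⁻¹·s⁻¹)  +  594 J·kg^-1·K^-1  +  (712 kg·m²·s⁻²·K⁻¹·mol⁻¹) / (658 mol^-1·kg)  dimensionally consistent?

In SI base units:
  640 m²/(s²·K):  m²·s⁻²·K⁻¹
  (85.979 m²·s⁻²) / (81.3 K):  [m²·s⁻²] / [K] = m²·s⁻²·K⁻¹
  (149 kg m s^-3 K^-1) / (71.135 kg·m⁻¹·s⁻¹):  [kg·m·s⁻³·K⁻¹] / [kg·m⁻¹·s⁻¹] = m²·s⁻²·K⁻¹
  594 J·kg^-1·K^-1:  J·kg⁻¹·K⁻¹ = N·m·kg⁻¹·K⁻¹ = m²·s⁻²·K⁻¹
  (712 kg·m²·s⁻²·K⁻¹·mol⁻¹) / (658 mol^-1·kg):  [kg·m²·s⁻²·K⁻¹·mol⁻¹] / [kg·mol⁻¹] = m²·s⁻²·K⁻¹
Every term reduces to m²·s⁻²·K⁻¹.

Yes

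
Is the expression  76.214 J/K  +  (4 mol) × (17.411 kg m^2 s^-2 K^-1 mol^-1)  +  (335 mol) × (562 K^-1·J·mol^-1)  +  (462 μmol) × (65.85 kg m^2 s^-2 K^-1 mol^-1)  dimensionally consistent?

Dimensions:
  76.214 J/K:  J·K⁻¹ = N·m·K⁻¹ = kg·m²·s⁻²·K⁻¹
  (4 mol) × (17.411 kg m^2 s^-2 K^-1 mol^-1):  [mol] · [kg·m²·s⁻²·K⁻¹·mol⁻¹] = kg·m²·s⁻²·K⁻¹
  (335 mol) × (562 K^-1·J·mol^-1):  [mol] · [kg·m²·s⁻²·K⁻¹·mol⁻¹] = kg·m²·s⁻²·K⁻¹
  (462 μmol) × (65.85 kg m^2 s^-2 K^-1 mol^-1):  [mol] · [kg·m²·s⁻²·K⁻¹·mol⁻¹] = kg·m²·s⁻²·K⁻¹
Every term reduces to kg·m²·s⁻²·K⁻¹.

Yes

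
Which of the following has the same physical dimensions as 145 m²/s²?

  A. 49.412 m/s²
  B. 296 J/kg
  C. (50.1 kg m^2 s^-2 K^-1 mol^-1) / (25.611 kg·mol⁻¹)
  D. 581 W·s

B.

Reference: m²·s⁻².
Each option:
  A. m·s⁻²
  B. J·kg⁻¹ = N·m·kg⁻¹ = m²·s⁻²  ← same
  C. [kg·m²·s⁻²·K⁻¹·mol⁻¹] / [kg·mol⁻¹] = m²·s⁻²·K⁻¹
  D. W·s = J·s⁻¹·s = kg·m²·s⁻²
Only B. matches m²·s⁻².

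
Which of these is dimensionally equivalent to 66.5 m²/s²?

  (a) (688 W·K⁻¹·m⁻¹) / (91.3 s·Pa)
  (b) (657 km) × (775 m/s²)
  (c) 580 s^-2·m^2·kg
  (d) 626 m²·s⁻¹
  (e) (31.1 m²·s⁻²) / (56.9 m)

(b)

Reference: m²·s⁻².
Each option:
  (a) [kg·m·s⁻³·K⁻¹] / [kg·m⁻¹·s⁻¹] = m²·s⁻²·K⁻¹
  (b) [m] · [m·s⁻²] = m²·s⁻²  ← same
  (c) kg·m²·s⁻²
  (d) m²·s⁻¹
  (e) [m²·s⁻²] / [m] = m·s⁻²
Only (b) matches m²·s⁻².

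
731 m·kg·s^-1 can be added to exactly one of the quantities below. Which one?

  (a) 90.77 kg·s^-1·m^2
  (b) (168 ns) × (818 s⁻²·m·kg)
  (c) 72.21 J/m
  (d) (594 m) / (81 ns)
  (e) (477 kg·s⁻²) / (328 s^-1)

(b)

Reference: kg·m·s⁻¹.
Each option:
  (a) kg·m²·s⁻¹
  (b) [s] · [kg·m·s⁻²] = kg·m·s⁻¹  ← same
  (c) J·m⁻¹ = N·m·m⁻¹ = kg·m·s⁻²
  (d) [m] / [s] = m·s⁻¹
  (e) [kg·s⁻²] / [s⁻¹] = kg·s⁻¹
Only (b) matches kg·m·s⁻¹.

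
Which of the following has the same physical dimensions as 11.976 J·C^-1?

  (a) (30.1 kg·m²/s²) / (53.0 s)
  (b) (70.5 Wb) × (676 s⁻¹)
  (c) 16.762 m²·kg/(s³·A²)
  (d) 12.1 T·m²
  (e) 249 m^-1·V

(b)

Reference: J·C⁻¹ = N·m·(s·A)⁻¹ = kg·m²·s⁻³·A⁻¹.
Each option:
  (a) [kg·m²·s⁻²] / [s] = kg·m²·s⁻³
  (b) [kg·m²·s⁻²·A⁻¹] · [s⁻¹] = kg·m²·s⁻³·A⁻¹  ← same
  (c) kg·m²·s⁻³·A⁻²
  (d) T·m² = Wb·m⁻²·m² = kg·m²·s⁻²·A⁻¹
  (e) V·m⁻¹ = J·C⁻¹·m⁻¹ = kg·m·s⁻³·A⁻¹
Only (b) matches kg·m²·s⁻³·A⁻¹.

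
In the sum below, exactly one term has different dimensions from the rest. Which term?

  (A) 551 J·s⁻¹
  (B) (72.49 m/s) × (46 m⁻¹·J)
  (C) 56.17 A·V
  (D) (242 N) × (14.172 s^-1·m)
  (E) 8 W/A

(E)

Reduce each to base SI dimensions:
  (A) J·s⁻¹ = N·m·s⁻¹ = kg·m²·s⁻³
  (B) [m·s⁻¹] · [kg·m·s⁻²] = kg·m²·s⁻³
  (C) V·A = J·C⁻¹·A = kg·m²·s⁻³
  (D) [kg·m·s⁻²] · [m·s⁻¹] = kg·m²·s⁻³
  (E) W·A⁻¹ = J·s⁻¹·A⁻¹ = kg·m²·s⁻³·A⁻¹
All reduce to kg·m²·s⁻³ except (E), which is kg·m²·s⁻³·A⁻¹.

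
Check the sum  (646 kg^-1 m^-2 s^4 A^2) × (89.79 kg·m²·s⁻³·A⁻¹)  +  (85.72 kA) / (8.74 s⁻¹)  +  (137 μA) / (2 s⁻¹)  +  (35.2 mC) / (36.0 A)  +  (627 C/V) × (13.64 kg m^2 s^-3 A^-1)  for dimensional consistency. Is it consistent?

No

Work out the base dimensions of each:
  (646 kg^-1 m^-2 s^4 A^2) × (89.79 kg·m²·s⁻³·A⁻¹):  [kg⁻¹·m⁻²·s⁴·A²] · [kg·m²·s⁻³·A⁻¹] = s·A
  (85.72 kA) / (8.74 s⁻¹):  [A] / [s⁻¹] = s·A
  (137 μA) / (2 s⁻¹):  [A] / [s⁻¹] = s·A
  (35.2 mC) / (36.0 A):  [s·A] / [A] = s
  (627 C/V) × (13.64 kg m^2 s^-3 A^-1):  [kg⁻¹·m⁻²·s⁴·A²] · [kg·m²·s⁻³·A⁻¹] = s·A
The terms do not share a single dimension (s vs s·A).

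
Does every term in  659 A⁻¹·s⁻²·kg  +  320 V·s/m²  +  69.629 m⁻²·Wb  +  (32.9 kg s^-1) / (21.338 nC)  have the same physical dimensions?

Reduce each to base SI dimensions:
  659 A⁻¹·s⁻²·kg:  kg·s⁻²·A⁻¹
  320 V·s/m²:  V·s·m⁻² = J·C⁻¹·s·m⁻² = kg·s⁻²·A⁻¹
  69.629 m⁻²·Wb:  Wb·m⁻² = V·s·m⁻² = kg·s⁻²·A⁻¹
  (32.9 kg s^-1) / (21.338 nC):  [kg·s⁻¹] / [s·A] = kg·s⁻²·A⁻¹
Every term reduces to kg·s⁻²·A⁻¹.

Yes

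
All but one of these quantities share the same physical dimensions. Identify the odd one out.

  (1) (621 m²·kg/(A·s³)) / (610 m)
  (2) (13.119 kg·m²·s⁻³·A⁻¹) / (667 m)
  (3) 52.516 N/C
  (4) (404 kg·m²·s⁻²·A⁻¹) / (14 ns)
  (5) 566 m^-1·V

(4)

Dimensions:
  (1) [kg·m²·s⁻³·A⁻¹] / [m] = kg·m·s⁻³·A⁻¹
  (2) [kg·m²·s⁻³·A⁻¹] / [m] = kg·m·s⁻³·A⁻¹
  (3) N·C⁻¹ = kg·m·s⁻²·(s·A)⁻¹ = kg·m·s⁻³·A⁻¹
  (4) [kg·m²·s⁻²·A⁻¹] / [s] = kg·m²·s⁻³·A⁻¹
  (5) V·m⁻¹ = J·C⁻¹·m⁻¹ = kg·m·s⁻³·A⁻¹
All reduce to kg·m·s⁻³·A⁻¹ except (4), which is kg·m²·s⁻³·A⁻¹.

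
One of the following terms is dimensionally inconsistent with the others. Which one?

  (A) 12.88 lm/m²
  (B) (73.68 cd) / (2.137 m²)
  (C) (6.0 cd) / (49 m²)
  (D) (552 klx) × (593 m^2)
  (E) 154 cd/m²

(D)

Reduce each to base SI dimensions:
  (A) lm·m⁻² = cd·m⁻² = m⁻²·cd
  (B) [cd] / [m²] = m⁻²·cd
  (C) [cd] / [m²] = m⁻²·cd
  (D) [m⁻²·cd] · [m²] = cd
  (E) cd·m⁻² = m⁻²·cd
All reduce to m⁻²·cd except (D), which is cd.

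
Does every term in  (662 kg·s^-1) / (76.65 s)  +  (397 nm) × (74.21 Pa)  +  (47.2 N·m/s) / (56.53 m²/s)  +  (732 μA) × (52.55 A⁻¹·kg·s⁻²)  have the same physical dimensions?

Work out the base dimensions of each:
  (662 kg·s^-1) / (76.65 s):  [kg·s⁻¹] / [s] = kg·s⁻²
  (397 nm) × (74.21 Pa):  [m] · [kg·m⁻¹·s⁻²] = kg·s⁻²
  (47.2 N·m/s) / (56.53 m²/s):  [kg·m²·s⁻³] / [m²·s⁻¹] = kg·s⁻²
  (732 μA) × (52.55 A⁻¹·kg·s⁻²):  [A] · [kg·s⁻²·A⁻¹] = kg·s⁻²
Every term reduces to kg·s⁻².

Yes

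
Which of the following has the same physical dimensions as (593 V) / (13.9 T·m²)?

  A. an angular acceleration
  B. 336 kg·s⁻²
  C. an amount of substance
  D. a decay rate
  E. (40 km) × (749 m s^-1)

D.

Reference: [kg·m²·s⁻³·A⁻¹] / [kg·m²·s⁻²·A⁻¹] = s⁻¹.
Each option:
  A. [angular acceleration] = s⁻²
  B. kg·s⁻²
  C. [amount of substance] = mol
  D. [decay rate] = s⁻¹  ← same
  E. [m] · [m·s⁻¹] = m²·s⁻¹
Only D. matches s⁻¹.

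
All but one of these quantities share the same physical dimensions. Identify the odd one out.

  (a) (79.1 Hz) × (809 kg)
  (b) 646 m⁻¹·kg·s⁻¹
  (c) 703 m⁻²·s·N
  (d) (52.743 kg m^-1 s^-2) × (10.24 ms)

(a)

Dimensions:
  (a) [s⁻¹] · [kg] = kg·s⁻¹
  (b) kg·m⁻¹·s⁻¹
  (c) N·s·m⁻² = kg·m·s⁻²·s·m⁻² = kg·m⁻¹·s⁻¹
  (d) [kg·m⁻¹·s⁻²] · [s] = kg·m⁻¹·s⁻¹
All reduce to kg·m⁻¹·s⁻¹ except (a), which is kg·s⁻¹.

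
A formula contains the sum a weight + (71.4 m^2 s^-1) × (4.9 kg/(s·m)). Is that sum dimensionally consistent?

Yes

Reduce each to base SI dimensions:
  a weight:  [weight] = kg·m·s⁻²
  (71.4 m^2 s^-1) × (4.9 kg/(s·m)):  [m²·s⁻¹] · [kg·m⁻¹·s⁻¹] = kg·m·s⁻²
Both are kg·m·s⁻², so they have the same dimensions and can be added.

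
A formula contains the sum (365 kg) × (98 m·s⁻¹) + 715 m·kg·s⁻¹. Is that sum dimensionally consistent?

Dimensions:
  (365 kg) × (98 m·s⁻¹):  [kg] · [m·s⁻¹] = kg·m·s⁻¹
  715 m·kg·s⁻¹:  kg·m·s⁻¹
Both are kg·m·s⁻¹, so they have the same dimensions and can be added.

Yes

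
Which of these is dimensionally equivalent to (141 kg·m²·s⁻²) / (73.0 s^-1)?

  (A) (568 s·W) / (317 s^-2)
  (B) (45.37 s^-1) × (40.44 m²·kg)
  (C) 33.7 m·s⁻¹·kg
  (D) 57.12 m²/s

(B)

Reference: [kg·m²·s⁻²] / [s⁻¹] = kg·m²·s⁻¹.
Each option:
  (A) [kg·m²·s⁻²] / [s⁻²] = kg·m²
  (B) [s⁻¹] · [kg·m²] = kg·m²·s⁻¹  ← same
  (C) kg·m·s⁻¹
  (D) m²·s⁻¹
Only (B) matches kg·m²·s⁻¹.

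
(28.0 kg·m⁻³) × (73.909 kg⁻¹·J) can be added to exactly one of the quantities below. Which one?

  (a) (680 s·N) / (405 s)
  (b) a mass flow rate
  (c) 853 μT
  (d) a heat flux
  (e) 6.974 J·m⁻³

Reference: [kg·m⁻³] · [m²·s⁻²] = kg·m⁻¹·s⁻².
Each option:
  (a) [kg·m·s⁻¹] / [s] = kg·m·s⁻²
  (b) [mass flow rate] = kg·s⁻¹
  (c) T = Wb·m⁻² = kg·s⁻²·A⁻¹
  (d) [heat flux] = kg·s⁻³
  (e) J·m⁻³ = N·m·m⁻³ = kg·m⁻¹·s⁻²  ← same
Only (e) matches kg·m⁻¹·s⁻².

(e)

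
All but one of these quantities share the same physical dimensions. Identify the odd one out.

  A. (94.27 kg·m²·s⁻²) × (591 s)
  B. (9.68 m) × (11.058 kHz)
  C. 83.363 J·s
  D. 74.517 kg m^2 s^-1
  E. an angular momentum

B.

Expand each in SI base units:
  A. [kg·m²·s⁻²] · [s] = kg·m²·s⁻¹
  B. [m] · [s⁻¹] = m·s⁻¹
  C. J·s = N·m·s = kg·m²·s⁻¹
  D. kg·m²·s⁻¹
  E. [angular momentum] = kg·m²·s⁻¹
All reduce to kg·m²·s⁻¹ except B., which is m·s⁻¹.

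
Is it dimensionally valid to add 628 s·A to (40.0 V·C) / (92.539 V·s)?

No

In SI base units:
  628 s·A:  A·s = s·A
  (40.0 V·C) / (92.539 V·s):  [kg·m²·s⁻²] / [kg·m²·s⁻²·A⁻¹] = A
s·A ≠ A, so they cannot be added.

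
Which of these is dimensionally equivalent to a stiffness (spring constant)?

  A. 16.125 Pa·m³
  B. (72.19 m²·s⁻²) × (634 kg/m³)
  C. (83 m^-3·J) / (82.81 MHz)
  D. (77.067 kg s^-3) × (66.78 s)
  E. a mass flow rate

D.

Reference: [stiffness (spring constant)] = kg·s⁻².
Each option:
  A. Pa·m³ = N·m⁻²·m³ = kg·m²·s⁻²
  B. [m²·s⁻²] · [kg·m⁻³] = kg·m⁻¹·s⁻²
  C. [kg·m⁻¹·s⁻²] / [s⁻¹] = kg·m⁻¹·s⁻¹
  D. [kg·s⁻³] · [s] = kg·s⁻²  ← same
  E. [mass flow rate] = kg·s⁻¹
Only D. matches kg·s⁻².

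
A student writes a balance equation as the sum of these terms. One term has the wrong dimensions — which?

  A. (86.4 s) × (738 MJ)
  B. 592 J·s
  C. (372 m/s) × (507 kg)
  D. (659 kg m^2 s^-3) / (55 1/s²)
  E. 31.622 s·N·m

C.

Dimensions:
  A. [s] · [kg·m²·s⁻²] = kg·m²·s⁻¹
  B. J·s = N·m·s = kg·m²·s⁻¹
  C. [m·s⁻¹] · [kg] = kg·m·s⁻¹
  D. [kg·m²·s⁻³] / [s⁻²] = kg·m²·s⁻¹
  E. N·m·s = kg·m·s⁻²·m·s = kg·m²·s⁻¹
All reduce to kg·m²·s⁻¹ except C., which is kg·m·s⁻¹.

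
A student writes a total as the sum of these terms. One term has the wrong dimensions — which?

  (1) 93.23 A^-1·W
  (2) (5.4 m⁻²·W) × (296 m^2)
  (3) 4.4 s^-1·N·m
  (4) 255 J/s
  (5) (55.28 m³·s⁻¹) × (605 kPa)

Dimensions:
  (1) W·A⁻¹ = J·s⁻¹·A⁻¹ = kg·m²·s⁻³·A⁻¹
  (2) [kg·s⁻³] · [m²] = kg·m²·s⁻³
  (3) N·m·s⁻¹ = kg·m·s⁻²·m·s⁻¹ = kg·m²·s⁻³
  (4) J·s⁻¹ = N·m·s⁻¹ = kg·m²·s⁻³
  (5) [m³·s⁻¹] · [kg·m⁻¹·s⁻²] = kg·m²·s⁻³
All reduce to kg·m²·s⁻³ except (1), which is kg·m²·s⁻³·A⁻¹.

(1)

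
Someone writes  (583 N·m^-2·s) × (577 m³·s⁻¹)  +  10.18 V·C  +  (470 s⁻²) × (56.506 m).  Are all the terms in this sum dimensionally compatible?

No

Work out the base dimensions of each:
  (583 N·m^-2·s) × (577 m³·s⁻¹):  [kg·m⁻¹·s⁻¹] · [m³·s⁻¹] = kg·m²·s⁻²
  10.18 V·C:  C·V = s·A·J·C⁻¹ = kg·m²·s⁻²
  (470 s⁻²) × (56.506 m):  [s⁻²] · [m] = m·s⁻²
The terms do not share a single dimension (kg·m²·s⁻² vs m·s⁻²).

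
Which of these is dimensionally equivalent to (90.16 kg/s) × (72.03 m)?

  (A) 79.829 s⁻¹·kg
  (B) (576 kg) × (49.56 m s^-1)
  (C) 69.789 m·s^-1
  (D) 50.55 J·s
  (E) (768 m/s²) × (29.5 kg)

Reference: [kg·s⁻¹] · [m] = kg·m·s⁻¹.
Each option:
  (A) kg·s⁻¹
  (B) [kg] · [m·s⁻¹] = kg·m·s⁻¹  ← same
  (C) m·s⁻¹
  (D) J·s = N·m·s = kg·m²·s⁻¹
  (E) [m·s⁻²] · [kg] = kg·m·s⁻²
Only (B) matches kg·m·s⁻¹.

(B)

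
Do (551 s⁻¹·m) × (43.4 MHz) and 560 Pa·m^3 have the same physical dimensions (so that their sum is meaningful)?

No

In SI base units:
  (551 s⁻¹·m) × (43.4 MHz):  [m·s⁻¹] · [s⁻¹] = m·s⁻²
  560 Pa·m^3:  Pa·m³ = N·m⁻²·m³ = kg·m²·s⁻²
m·s⁻² ≠ kg·m²·s⁻², so they cannot be added.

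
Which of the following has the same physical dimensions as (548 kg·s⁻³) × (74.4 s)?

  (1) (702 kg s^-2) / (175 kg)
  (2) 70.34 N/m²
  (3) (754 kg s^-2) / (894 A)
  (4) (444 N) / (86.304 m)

(4)

Reference: [kg·s⁻³] · [s] = kg·s⁻².
Each option:
  (1) [kg·s⁻²] / [kg] = s⁻²
  (2) N·m⁻² = kg·m·s⁻²·m⁻² = kg·m⁻¹·s⁻²
  (3) [kg·s⁻²] / [A] = kg·s⁻²·A⁻¹
  (4) [kg·m·s⁻²] / [m] = kg·s⁻²  ← same
Only (4) matches kg·s⁻².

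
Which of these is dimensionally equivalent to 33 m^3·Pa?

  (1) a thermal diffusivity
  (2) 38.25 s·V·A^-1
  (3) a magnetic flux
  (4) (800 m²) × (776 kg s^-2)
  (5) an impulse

Reference: Pa·m³ = N·m⁻²·m³ = kg·m²·s⁻².
Each option:
  (1) [thermal diffusivity] = m²·s⁻¹
  (2) V·s·A⁻¹ = J·C⁻¹·s·A⁻¹ = kg·m²·s⁻²·A⁻²
  (3) [magnetic flux] = kg·m²·s⁻²·A⁻¹
  (4) [m²] · [kg·s⁻²] = kg·m²·s⁻²  ← same
  (5) [impulse] = kg·m·s⁻¹
Only (4) matches kg·m²·s⁻².

(4)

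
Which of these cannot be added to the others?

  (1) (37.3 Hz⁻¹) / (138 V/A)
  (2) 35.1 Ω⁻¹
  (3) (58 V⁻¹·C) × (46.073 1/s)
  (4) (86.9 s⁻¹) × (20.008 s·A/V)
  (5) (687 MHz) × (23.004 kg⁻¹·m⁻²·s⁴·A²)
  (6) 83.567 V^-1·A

Reduce each to base SI dimensions:
  (1) [s] / [kg·m²·s⁻³·A⁻²] = kg⁻¹·m⁻²·s⁴·A²
  (2) Ω⁻¹ = (V·A⁻¹)⁻¹ = kg⁻¹·m⁻²·s³·A²
  (3) [kg⁻¹·m⁻²·s⁴·A²] · [s⁻¹] = kg⁻¹·m⁻²·s³·A²
  (4) [s⁻¹] · [kg⁻¹·m⁻²·s⁴·A²] = kg⁻¹·m⁻²·s³·A²
  (5) [s⁻¹] · [kg⁻¹·m⁻²·s⁴·A²] = kg⁻¹·m⁻²·s³·A²
  (6) A·V⁻¹ = A·(J·C⁻¹)⁻¹ = kg⁻¹·m⁻²·s³·A²
All reduce to kg⁻¹·m⁻²·s³·A² except (1), which is kg⁻¹·m⁻²·s⁴·A².

(1)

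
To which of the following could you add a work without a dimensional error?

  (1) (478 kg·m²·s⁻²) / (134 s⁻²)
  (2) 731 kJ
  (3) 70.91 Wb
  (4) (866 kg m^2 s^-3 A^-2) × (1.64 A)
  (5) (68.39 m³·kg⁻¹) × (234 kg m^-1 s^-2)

Reference: [work] = kg·m²·s⁻².
Each option:
  (1) [kg·m²·s⁻²] / [s⁻²] = kg·m²
  (2) J = N·m = kg·m²·s⁻²  ← same
  (3) Wb = V·s = kg·m²·s⁻²·A⁻¹
  (4) [kg·m²·s⁻³·A⁻²] · [A] = kg·m²·s⁻³·A⁻¹
  (5) [kg⁻¹·m³] · [kg·m⁻¹·s⁻²] = m²·s⁻²
Only (2) matches kg·m²·s⁻².

(2)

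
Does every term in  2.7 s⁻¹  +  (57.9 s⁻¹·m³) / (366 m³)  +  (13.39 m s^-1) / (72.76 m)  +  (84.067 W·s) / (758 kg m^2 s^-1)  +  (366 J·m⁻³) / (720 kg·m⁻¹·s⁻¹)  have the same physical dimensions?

Dimensions:
  2.7 s⁻¹:  s⁻¹
  (57.9 s⁻¹·m³) / (366 m³):  [m³·s⁻¹] / [m³] = s⁻¹
  (13.39 m s^-1) / (72.76 m):  [m·s⁻¹] / [m] = s⁻¹
  (84.067 W·s) / (758 kg m^2 s^-1):  [kg·m²·s⁻²] / [kg·m²·s⁻¹] = s⁻¹
  (366 J·m⁻³) / (720 kg·m⁻¹·s⁻¹):  [kg·m⁻¹·s⁻²] / [kg·m⁻¹·s⁻¹] = s⁻¹
Every term reduces to s⁻¹.

Yes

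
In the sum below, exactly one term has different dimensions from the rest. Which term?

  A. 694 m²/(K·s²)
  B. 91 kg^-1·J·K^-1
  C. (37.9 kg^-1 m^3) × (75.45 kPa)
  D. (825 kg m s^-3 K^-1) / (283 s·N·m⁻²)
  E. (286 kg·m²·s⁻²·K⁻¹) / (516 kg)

Reduce each to base SI dimensions:
  A. m²·s⁻²·K⁻¹
  B. J·kg⁻¹·K⁻¹ = N·m·kg⁻¹·K⁻¹ = m²·s⁻²·K⁻¹
  C. [kg⁻¹·m³] · [kg·m⁻¹·s⁻²] = m²·s⁻²
  D. [kg·m·s⁻³·K⁻¹] / [kg·m⁻¹·s⁻¹] = m²·s⁻²·K⁻¹
  E. [kg·m²·s⁻²·K⁻¹] / [kg] = m²·s⁻²·K⁻¹
All reduce to m²·s⁻²·K⁻¹ except C., which is m²·s⁻².

C.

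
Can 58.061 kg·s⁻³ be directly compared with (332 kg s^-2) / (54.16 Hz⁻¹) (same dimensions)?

Yes

Reduce each to base SI dimensions:
  58.061 kg·s⁻³:  kg·s⁻³
  (332 kg s^-2) / (54.16 Hz⁻¹):  [kg·s⁻²] / [s] = kg·s⁻³
Both are kg·s⁻³, so they have the same dimensions and can be added.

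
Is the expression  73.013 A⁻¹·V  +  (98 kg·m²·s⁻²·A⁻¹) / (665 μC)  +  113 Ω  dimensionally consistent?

Yes

Work out the base dimensions of each:
  73.013 A⁻¹·V:  V·A⁻¹ = J·C⁻¹·A⁻¹ = kg·m²·s⁻³·A⁻²
  (98 kg·m²·s⁻²·A⁻¹) / (665 μC):  [kg·m²·s⁻²·A⁻¹] / [s·A] = kg·m²·s⁻³·A⁻²
  113 Ω:  Ω = V·A⁻¹ = kg·m²·s⁻³·A⁻²
Every term reduces to kg·m²·s⁻³·A⁻².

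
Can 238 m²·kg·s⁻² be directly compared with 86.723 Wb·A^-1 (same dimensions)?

No

In SI base units:
  238 m²·kg·s⁻²:  kg·m²·s⁻²
  86.723 Wb·A^-1:  Wb·A⁻¹ = V·s·A⁻¹ = kg·m²·s⁻²·A⁻²
kg·m²·s⁻² ≠ kg·m²·s⁻²·A⁻², so they cannot be added.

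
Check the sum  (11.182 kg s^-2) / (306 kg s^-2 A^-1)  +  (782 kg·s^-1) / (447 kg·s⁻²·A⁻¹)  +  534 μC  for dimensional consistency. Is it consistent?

Dimensions:
  (11.182 kg s^-2) / (306 kg s^-2 A^-1):  [kg·s⁻²] / [kg·s⁻²·A⁻¹] = A
  (782 kg·s^-1) / (447 kg·s⁻²·A⁻¹):  [kg·s⁻¹] / [kg·s⁻²·A⁻¹] = s·A
  534 μC:  C = s·A
The terms do not share a single dimension (A vs s·A).

No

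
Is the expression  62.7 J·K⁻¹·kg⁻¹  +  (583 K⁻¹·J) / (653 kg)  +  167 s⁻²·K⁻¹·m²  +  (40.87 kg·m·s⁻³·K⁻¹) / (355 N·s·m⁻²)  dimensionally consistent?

Reduce each to base SI dimensions:
  62.7 J·K⁻¹·kg⁻¹:  J·kg⁻¹·K⁻¹ = N·m·kg⁻¹·K⁻¹ = m²·s⁻²·K⁻¹
  (583 K⁻¹·J) / (653 kg):  [kg·m²·s⁻²·K⁻¹] / [kg] = m²·s⁻²·K⁻¹
  167 s⁻²·K⁻¹·m²:  m²·s⁻²·K⁻¹
  (40.87 kg·m·s⁻³·K⁻¹) / (355 N·s·m⁻²):  [kg·m·s⁻³·K⁻¹] / [kg·m⁻¹·s⁻¹] = m²·s⁻²·K⁻¹
Every term reduces to m²·s⁻²·K⁻¹.

Yes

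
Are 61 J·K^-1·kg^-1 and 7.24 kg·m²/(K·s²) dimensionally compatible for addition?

Reduce each to base SI dimensions:
  61 J·K^-1·kg^-1:  J·kg⁻¹·K⁻¹ = N·m·kg⁻¹·K⁻¹ = m²·s⁻²·K⁻¹
  7.24 kg·m²/(K·s²):  kg·m²·s⁻²·K⁻¹
m²·s⁻²·K⁻¹ ≠ kg·m²·s⁻²·K⁻¹, so they cannot be added.

No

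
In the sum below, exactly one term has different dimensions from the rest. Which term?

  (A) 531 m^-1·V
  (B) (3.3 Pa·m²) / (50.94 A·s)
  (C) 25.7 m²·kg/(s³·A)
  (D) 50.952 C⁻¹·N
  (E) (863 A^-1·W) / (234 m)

(C)

Expand each in SI base units:
  (A) V·m⁻¹ = J·C⁻¹·m⁻¹ = kg·m·s⁻³·A⁻¹
  (B) [kg·m·s⁻²] / [s·A] = kg·m·s⁻³·A⁻¹
  (C) kg·m²·s⁻³·A⁻¹
  (D) N·C⁻¹ = kg·m·s⁻²·(s·A)⁻¹ = kg·m·s⁻³·A⁻¹
  (E) [kg·m²·s⁻³·A⁻¹] / [m] = kg·m·s⁻³·A⁻¹
All reduce to kg·m·s⁻³·A⁻¹ except (C), which is kg·m²·s⁻³·A⁻¹.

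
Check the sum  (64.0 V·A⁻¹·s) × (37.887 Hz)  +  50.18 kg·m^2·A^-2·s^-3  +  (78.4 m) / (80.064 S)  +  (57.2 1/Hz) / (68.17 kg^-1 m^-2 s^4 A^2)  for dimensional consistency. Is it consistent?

Dimensions:
  (64.0 V·A⁻¹·s) × (37.887 Hz):  [kg·m²·s⁻²·A⁻²] · [s⁻¹] = kg·m²·s⁻³·A⁻²
  50.18 kg·m^2·A^-2·s^-3:  kg·m²·s⁻³·A⁻²
  (78.4 m) / (80.064 S):  [m] / [kg⁻¹·m⁻²·s³·A²] = kg·m³·s⁻³·A⁻²
  (57.2 1/Hz) / (68.17 kg^-1 m^-2 s^4 A^2):  [s] / [kg⁻¹·m⁻²·s⁴·A²] = kg·m²·s⁻³·A⁻²
The terms do not share a single dimension (kg·m²·s⁻³·A⁻² vs kg·m³·s⁻³·A⁻²).

No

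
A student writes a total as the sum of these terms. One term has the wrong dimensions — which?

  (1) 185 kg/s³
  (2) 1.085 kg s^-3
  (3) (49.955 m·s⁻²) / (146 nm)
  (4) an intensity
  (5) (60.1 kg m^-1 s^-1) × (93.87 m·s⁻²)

Dimensions:
  (1) kg·s⁻³
  (2) kg·s⁻³
  (3) [m·s⁻²] / [m] = s⁻²
  (4) [intensity] = kg·s⁻³
  (5) [kg·m⁻¹·s⁻¹] · [m·s⁻²] = kg·s⁻³
All reduce to kg·s⁻³ except (3), which is s⁻².

(3)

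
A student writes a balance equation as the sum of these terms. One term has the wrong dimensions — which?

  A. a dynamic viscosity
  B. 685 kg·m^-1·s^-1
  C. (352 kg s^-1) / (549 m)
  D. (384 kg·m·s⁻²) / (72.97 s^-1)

Expand each in SI base units:
  A. [dynamic viscosity] = kg·m⁻¹·s⁻¹
  B. kg·m⁻¹·s⁻¹
  C. [kg·s⁻¹] / [m] = kg·m⁻¹·s⁻¹
  D. [kg·m·s⁻²] / [s⁻¹] = kg·m·s⁻¹
All reduce to kg·m⁻¹·s⁻¹ except D., which is kg·m·s⁻¹.

D.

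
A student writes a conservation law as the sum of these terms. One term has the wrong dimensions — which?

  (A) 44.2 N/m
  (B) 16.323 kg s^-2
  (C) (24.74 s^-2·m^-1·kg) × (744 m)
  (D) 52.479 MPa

(D)

Work out the base dimensions of each:
  (A) N·m⁻¹ = kg·m·s⁻²·m⁻¹ = kg·s⁻²
  (B) kg·s⁻²
  (C) [kg·m⁻¹·s⁻²] · [m] = kg·s⁻²
  (D) Pa = N·m⁻² = kg·m⁻¹·s⁻²
All reduce to kg·s⁻² except (D), which is kg·m⁻¹·s⁻².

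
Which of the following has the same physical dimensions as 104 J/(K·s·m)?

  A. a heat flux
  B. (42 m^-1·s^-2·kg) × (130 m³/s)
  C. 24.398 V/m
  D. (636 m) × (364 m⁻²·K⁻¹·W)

Reference: J·s⁻¹·m⁻¹·K⁻¹ = N·m·s⁻¹·m⁻¹·K⁻¹ = kg·m·s⁻³·K⁻¹.
Each option:
  A. [heat flux] = kg·s⁻³
  B. [kg·m⁻¹·s⁻²] · [m³·s⁻¹] = kg·m²·s⁻³
  C. V·m⁻¹ = J·C⁻¹·m⁻¹ = kg·m·s⁻³·A⁻¹
  D. [m] · [kg·s⁻³·K⁻¹] = kg·m·s⁻³·K⁻¹  ← same
Only D. matches kg·m·s⁻³·K⁻¹.

D.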